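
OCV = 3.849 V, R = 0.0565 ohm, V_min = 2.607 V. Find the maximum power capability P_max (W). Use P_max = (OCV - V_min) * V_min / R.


P_max = (OCV - V_min) * V_min / R = (3.849 - 2.607) * 2.607 / 0.0565 = 1.242 * 2.607 / 0.0565 = 57.31 W

57.31 W


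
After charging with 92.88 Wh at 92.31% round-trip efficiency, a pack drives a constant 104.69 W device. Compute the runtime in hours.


Step 1: E_discharge = eta/100 * E_charge = 92.31/100 * 92.88 = 85.738 Wh
Step 2: t = E_discharge / P = 85.738 / 104.69 = 0.8190 hr

0.8190 hr


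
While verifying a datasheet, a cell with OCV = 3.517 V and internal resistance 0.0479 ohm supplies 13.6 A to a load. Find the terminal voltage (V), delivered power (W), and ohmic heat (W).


Step 1: V_terminal = OCV - I*R = 3.517 - 13.6 * 0.0479 = 2.8656 V
Step 2: P_out = V_terminal * I = 2.8656 * 13.6 = 38.97 W
Step 3: Q = I^2 * R = 13.6^2 * 0.0479 = 8.860 W

V=2.8656 V, P=38.97 W, Q=8.860 W


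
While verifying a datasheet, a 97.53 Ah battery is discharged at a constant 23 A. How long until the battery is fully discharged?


t = capacity / current = 97.53 / 23 = 4.240 hr

4.240 hr


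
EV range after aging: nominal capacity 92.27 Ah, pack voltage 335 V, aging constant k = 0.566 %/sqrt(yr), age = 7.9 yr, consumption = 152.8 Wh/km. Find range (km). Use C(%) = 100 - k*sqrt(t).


Step 1: capacity retention = 100 - 0.566 * sqrt(7.9) = 100 - 0.566 * 2.8107 = 98.409%
Step 2: C_now = 92.27 * 98.409/100 = 90.802 Ah
Step 3: E_pack = V * C_now = 335 * 90.802 = 30419 Wh
Step 4: range = E_pack / consumption = 30419 / 152.8 = 199.1 km

199.1 km


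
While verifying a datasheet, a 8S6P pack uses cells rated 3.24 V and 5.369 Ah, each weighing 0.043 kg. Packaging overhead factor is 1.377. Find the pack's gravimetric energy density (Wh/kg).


Step 1: V_pack = 8 * 3.24 = 25.92 V
Step 2: C_pack = 6 * 5.369 = 32.214 Ah
Step 3: E_pack = V_pack * C_pack = 25.92 * 32.214 = 834.99 Wh
Step 4: m_pack = 8 * 6 * 0.043 * 1.377 = 2.8421 kg
Step 5: ED = E_pack / m_pack = 834.99 / 2.8421 = 293.8 Wh/kg

293.8 Wh/kg


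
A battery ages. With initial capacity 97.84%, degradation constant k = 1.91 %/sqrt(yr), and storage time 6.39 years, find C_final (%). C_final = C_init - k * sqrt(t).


sqrt(t) = sqrt(6.39) = 2.5278
C_final = 97.84 - 1.91 * 2.5278 = 93.01%

93.01%


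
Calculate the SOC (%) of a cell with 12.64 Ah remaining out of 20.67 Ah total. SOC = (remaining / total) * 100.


SOC% = 12.64 / 20.67 * 100 = 61.15%

61.15%


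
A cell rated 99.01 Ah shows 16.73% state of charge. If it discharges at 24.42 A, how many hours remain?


Step 1: remaining = SOC/100 * C_total = 16.73/100 * 99.01 = 16.564 Ah
Step 2: t = remaining / I = 16.564 / 24.42 = 0.6783 hr

0.6783 hr


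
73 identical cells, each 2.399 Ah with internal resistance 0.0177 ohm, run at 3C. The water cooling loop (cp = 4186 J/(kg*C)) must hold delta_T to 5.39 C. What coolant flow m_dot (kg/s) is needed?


Step 1: I = 3 * 2.399 = 7.197 A
Step 2: Q_cell = I^2 * R = 7.197^2 * 0.0177 = 0.9168 W
Step 3: Q_total = 73 * 0.9168 = 66.926 W
Step 4: m_dot = Q_total / (cp * dT) = 66.926 / (4186 * 5.39) = 0.002966 kg/s

0.002966 kg/s


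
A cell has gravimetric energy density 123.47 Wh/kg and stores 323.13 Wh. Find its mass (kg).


m = E / ED = 323.13 / 123.47 = 2.617 kg

2.617 kg


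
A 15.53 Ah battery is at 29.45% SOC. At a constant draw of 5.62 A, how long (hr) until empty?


Step 1: remaining = SOC/100 * C_total = 29.45/100 * 15.53 = 4.5736 Ah
Step 2: t = remaining / I = 4.5736 / 5.62 = 0.8138 hr

0.8138 hr


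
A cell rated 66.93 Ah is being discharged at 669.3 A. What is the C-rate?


C_rate = I / capacity = 669.3 / 66.93 = 10C

10C


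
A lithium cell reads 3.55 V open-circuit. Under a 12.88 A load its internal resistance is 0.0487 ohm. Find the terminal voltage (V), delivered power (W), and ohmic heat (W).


Step 1: V_terminal = OCV - I*R = 3.55 - 12.88 * 0.0487 = 2.9227 V
Step 2: P_out = V_terminal * I = 2.9227 * 12.88 = 37.64 W
Step 3: Q = I^2 * R = 12.88^2 * 0.0487 = 8.079 W

V=2.9227 V, P=37.64 W, Q=8.079 W


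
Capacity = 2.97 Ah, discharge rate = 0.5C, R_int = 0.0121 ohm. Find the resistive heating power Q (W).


Step 1: I = C_rate * capacity = 0.5 * 2.97 = 1.485 A
Step 2: Q = I^2 * R = 1.485^2 * 0.0121 = 2.2052 * 0.0121 = 0.02668 W

0.02668 W


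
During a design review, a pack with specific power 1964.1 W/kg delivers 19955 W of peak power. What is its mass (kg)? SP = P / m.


m = P / SP = 19955 / 1964.1 = 10.16 kg

10.16 kg


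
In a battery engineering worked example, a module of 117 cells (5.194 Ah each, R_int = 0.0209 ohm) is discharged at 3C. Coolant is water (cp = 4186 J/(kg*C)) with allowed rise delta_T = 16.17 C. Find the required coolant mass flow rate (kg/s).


Step 1: I = 3 * 5.194 = 15.582 A
Step 2: Q_cell = I^2 * R = 15.582^2 * 0.0209 = 5.0745 W
Step 3: Q_total = 117 * 5.0745 = 593.72 W
Step 4: m_dot = Q_total / (cp * dT) = 593.72 / (4186 * 16.17) = 0.008771 kg/s

0.008771 kg/s


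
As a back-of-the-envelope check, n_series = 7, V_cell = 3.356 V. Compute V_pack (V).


V_pack = n * V_cell = 7 * 3.356 = 23.492 V

23.492 V


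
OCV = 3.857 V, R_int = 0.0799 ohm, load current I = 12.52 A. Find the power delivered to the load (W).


Step 1: V_terminal = OCV - I*R = 3.857 - 12.52 * 0.0799 = 2.8567 V
Step 2: P_out = V_terminal * I = 2.8567 * 12.52 = 35.77 W

35.77 W


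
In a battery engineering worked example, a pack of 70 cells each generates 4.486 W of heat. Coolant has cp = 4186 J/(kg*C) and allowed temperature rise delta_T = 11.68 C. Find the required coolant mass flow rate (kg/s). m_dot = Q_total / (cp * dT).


Step 1: Total heat Q = 70 * 4.486 W = 314.02 W
Step 2: denom = cp * dT = 4186 * 11.68 = 48892
Step 3: m_dot = 314.02 / 48892 = 0.006423 kg/s

0.006423 kg/s


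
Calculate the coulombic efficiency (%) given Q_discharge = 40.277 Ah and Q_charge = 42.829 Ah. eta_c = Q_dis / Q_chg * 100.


Coulombic efficiency = 40.277/42.829 * 100% = 94.04%

94.04%


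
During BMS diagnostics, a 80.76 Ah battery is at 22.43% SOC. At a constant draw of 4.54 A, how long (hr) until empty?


Step 1: remaining = SOC/100 * C_total = 22.43/100 * 80.76 = 18.114 Ah
Step 2: t = remaining / I = 18.114 / 4.54 = 3.990 hr

3.990 hr


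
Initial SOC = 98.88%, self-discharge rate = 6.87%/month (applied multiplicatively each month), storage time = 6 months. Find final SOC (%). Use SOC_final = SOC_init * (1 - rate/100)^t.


decay = (1 - 6.87/100)^6 = 0.65244
SOC_final = 98.88 * 0.65244 = 64.51%

64.51%


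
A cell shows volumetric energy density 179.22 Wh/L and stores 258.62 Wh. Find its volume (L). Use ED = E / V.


V = E / ED = 258.62 / 179.22 = 1.443 L

1.443 L


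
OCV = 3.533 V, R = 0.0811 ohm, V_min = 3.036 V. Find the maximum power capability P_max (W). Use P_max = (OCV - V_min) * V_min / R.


P_max = (OCV - V_min) * V_min / R = (3.533 - 3.036) * 3.036 / 0.0811 = 0.497 * 3.036 / 0.0811 = 18.61 W

18.61 W


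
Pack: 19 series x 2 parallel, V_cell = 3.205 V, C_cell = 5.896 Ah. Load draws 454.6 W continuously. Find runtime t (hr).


Step 1: E_pack = Ns * V_cell * Np * C_cell = 19 * 3.205 * 2 * 5.896 = 718.07 Wh
Step 2: t = E_pack / P = 718.07 / 454.6 = 1.580 hr

1.580 hr


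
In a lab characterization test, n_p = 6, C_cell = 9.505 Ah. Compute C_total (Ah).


C_total = 6 * 9.505 = 57.03 Ah

57.03 Ah


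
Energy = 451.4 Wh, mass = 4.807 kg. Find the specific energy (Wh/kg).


ED = E / m = 451.4 / 4.807 = 93.90 Wh/kg

93.90 Wh/kg


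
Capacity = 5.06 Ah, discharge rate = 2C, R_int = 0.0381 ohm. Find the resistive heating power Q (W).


Step 1: I = C_rate * capacity = 2 * 5.06 = 10.12 A
Step 2: Q = I^2 * R = 10.12^2 * 0.0381 = 102.41 * 0.0381 = 3.902 W

3.902 W


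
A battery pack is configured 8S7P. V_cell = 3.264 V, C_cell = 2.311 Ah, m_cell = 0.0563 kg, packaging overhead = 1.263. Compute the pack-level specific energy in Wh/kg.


Step 1: V_pack = 8 * 3.264 = 26.112 V
Step 2: C_pack = 7 * 2.311 = 16.177 Ah
Step 3: E_pack = V_pack * C_pack = 26.112 * 16.177 = 422.41 Wh
Step 4: m_pack = 8 * 7 * 0.0563 * 1.263 = 3.982 kg
Step 5: ED = E_pack / m_pack = 422.41 / 3.982 = 106.1 Wh/kg

106.1 Wh/kg


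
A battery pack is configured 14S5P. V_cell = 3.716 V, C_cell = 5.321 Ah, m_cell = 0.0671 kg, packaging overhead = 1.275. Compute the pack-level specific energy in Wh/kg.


Step 1: V_pack = 14 * 3.716 = 52.024 V
Step 2: C_pack = 5 * 5.321 = 26.605 Ah
Step 3: E_pack = V_pack * C_pack = 52.024 * 26.605 = 1384.1 Wh
Step 4: m_pack = 14 * 5 * 0.0671 * 1.275 = 5.9887 kg
Step 5: ED = E_pack / m_pack = 1384.1 / 5.9887 = 231.1 Wh/kg

231.1 Wh/kg


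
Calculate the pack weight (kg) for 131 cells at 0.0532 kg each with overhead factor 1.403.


Cell mass sum = 131 * 0.0532 = 6.9692 kg
With overhead 1.403: m_pack = 6.9692 * 1.403 = 9.778 kg

9.778 kg


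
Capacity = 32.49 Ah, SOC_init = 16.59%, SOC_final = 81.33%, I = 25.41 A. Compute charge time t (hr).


Step 1: dSOC = 81.33% - 16.59% = 64.74%
Step 2: delta_Ah = 32.49 * 64.74 / 100 = 21.034 Ah
Step 3: t = 21.034 / 25.41 = 0.8278 hr

0.8278 hr


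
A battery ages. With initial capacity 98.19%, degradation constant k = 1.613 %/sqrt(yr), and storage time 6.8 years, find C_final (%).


Step 1: sqrt(6.8 yr) = 2.6077
Step 2: drop = 1.613 * 2.6077 = 4.2062
Step 3: C_final = 98.19 - 4.2062 = 93.98%

93.98%


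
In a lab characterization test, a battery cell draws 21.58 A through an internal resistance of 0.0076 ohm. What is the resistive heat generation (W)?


Q = I^2 * R = 21.58^2 * 0.0076 = 3.539 W

3.539 W


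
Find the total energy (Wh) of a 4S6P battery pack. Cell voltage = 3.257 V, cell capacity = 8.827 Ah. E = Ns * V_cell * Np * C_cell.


E = Ns * Vcell * Np * Ccell = 4 * 3.257 * 6 * 8.827 = 690.0 Wh

690.0 Wh


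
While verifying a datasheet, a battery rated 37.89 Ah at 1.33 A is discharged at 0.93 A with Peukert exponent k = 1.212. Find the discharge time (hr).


t_rated = C / I_rated = 37.89 / 1.33 = 28.489 hr
(I_rated/I)^k = (1.4301)^1.212 = 1.5428
t = t_rated * (I_rated/I)^k = 28.489 * 1.5428 = 43.95 hr

43.95 hr


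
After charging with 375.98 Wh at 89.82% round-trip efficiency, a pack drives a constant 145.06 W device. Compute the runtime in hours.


Step 1: E_discharge = eta/100 * E_charge = 89.82/100 * 375.98 = 337.71 Wh
Step 2: t = E_discharge / P = 337.71 / 145.06 = 2.328 hr

2.328 hr


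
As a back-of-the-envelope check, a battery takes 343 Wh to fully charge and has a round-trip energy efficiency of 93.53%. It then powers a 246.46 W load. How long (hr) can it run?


Step 1: E_discharge = eta/100 * E_charge = 93.53/100 * 343 = 320.81 Wh
Step 2: t = E_discharge / P = 320.81 / 246.46 = 1.302 hr

1.302 hr


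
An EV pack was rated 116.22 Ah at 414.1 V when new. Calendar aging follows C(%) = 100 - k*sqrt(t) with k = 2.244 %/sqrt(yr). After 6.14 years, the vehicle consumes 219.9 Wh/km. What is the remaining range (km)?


Step 1: capacity retention = 100 - 2.244 * sqrt(6.14) = 100 - 2.244 * 2.4779 = 94.44%
Step 2: C_now = 116.22 * 94.44/100 = 109.76 Ah
Step 3: E_pack = V * C_now = 414.1 * 109.76 = 45452 Wh
Step 4: range = E_pack / consumption = 45452 / 219.9 = 206.7 km

206.7 km


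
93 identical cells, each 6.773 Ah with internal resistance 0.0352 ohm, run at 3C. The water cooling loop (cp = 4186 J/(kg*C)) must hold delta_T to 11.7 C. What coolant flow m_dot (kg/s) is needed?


Step 1: I = 3 * 6.773 = 20.319 A
Step 2: Q_cell = I^2 * R = 20.319^2 * 0.0352 = 14.533 W
Step 3: Q_total = 93 * 14.533 = 1351.6 W
Step 4: m_dot = Q_total / (cp * dT) = 1351.6 / (4186 * 11.7) = 0.02760 kg/s

0.02760 kg/s


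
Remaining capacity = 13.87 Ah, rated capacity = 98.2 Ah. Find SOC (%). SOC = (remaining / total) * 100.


SOC% = 13.87 / 98.2 * 100 = 14.12%

14.12%


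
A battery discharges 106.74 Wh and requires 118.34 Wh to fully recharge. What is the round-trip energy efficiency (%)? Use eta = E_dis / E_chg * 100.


eta_e = E_dis / E_chg * 100 = 106.74 / 118.34 * 100 = 90.20%

90.20%


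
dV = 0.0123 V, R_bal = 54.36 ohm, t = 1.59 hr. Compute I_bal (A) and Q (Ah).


I_bal = dV / R = 0.0123 / 54.36 = 2.2627e-04 A
Q = I_bal * t = 2.2627e-04 * 1.59 = 3.598e-04 Ah

I=2.2627e-04 A, Q=3.598e-04 Ah


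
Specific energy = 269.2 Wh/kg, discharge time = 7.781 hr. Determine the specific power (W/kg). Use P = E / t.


P_specific = E / t = 269.2 / 7.781 = 34.60 W/kg

34.60 W/kg


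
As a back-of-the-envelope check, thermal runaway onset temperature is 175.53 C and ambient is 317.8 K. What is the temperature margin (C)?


Convert: T_ambient = 317.8 K = 44.65 C
margin = 175.53 - 44.65 = 130.88 C

130.88 C


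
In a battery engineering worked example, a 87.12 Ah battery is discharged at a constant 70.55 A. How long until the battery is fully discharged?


t = capacity / current = 87.12 / 70.55 = 1.235 hr

1.235 hr


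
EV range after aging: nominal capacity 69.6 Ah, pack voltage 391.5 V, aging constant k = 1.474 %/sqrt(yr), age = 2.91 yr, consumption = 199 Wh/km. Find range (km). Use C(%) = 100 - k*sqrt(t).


Step 1: capacity retention = 100 - 1.474 * sqrt(2.91) = 100 - 1.474 * 1.7059 = 97.486%
Step 2: C_now = 69.6 * 97.486/100 = 67.85 Ah
Step 3: E_pack = V * C_now = 391.5 * 67.85 = 26563 Wh
Step 4: range = E_pack / consumption = 26563 / 199 = 133.5 km

133.5 km


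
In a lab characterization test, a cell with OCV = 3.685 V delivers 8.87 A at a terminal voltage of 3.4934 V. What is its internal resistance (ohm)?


R = (OCV - V) / I = (3.685 - 3.4934) / 8.87 = 0.02160 ohm

0.02160 ohm


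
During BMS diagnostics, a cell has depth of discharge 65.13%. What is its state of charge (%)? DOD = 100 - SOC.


SOC = 100 - DOD = 100 - 65.13 = 34.87%

34.87%


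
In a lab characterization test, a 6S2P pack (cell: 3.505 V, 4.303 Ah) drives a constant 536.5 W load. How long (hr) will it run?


Step 1: E_pack = Ns * V_cell * Np * C_cell = 6 * 3.505 * 2 * 4.303 = 180.98 Wh
Step 2: t = E_pack / P = 180.98 / 536.5 = 0.3373 hr

0.3373 hr


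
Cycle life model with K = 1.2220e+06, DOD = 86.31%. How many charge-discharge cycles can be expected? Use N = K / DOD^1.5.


Step 1: DOD^1.5 = 86.31^1.5 = 801.85
Step 2: N = 1.2220e+06 / 801.85 = 1524 cycles

1524 cycles


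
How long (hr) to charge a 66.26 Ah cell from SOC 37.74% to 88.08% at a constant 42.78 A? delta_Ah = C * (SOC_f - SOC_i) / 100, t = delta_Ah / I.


delta_Ah = 66.26 * (88.08 - 37.74) / 100 = 33.355 Ah
t = delta_Ah / I = 33.355 / 42.78 = 0.7797 hr

0.7797 hr


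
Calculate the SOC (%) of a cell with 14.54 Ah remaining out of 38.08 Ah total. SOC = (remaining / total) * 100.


SOC% = 14.54 / 38.08 * 100 = 38.18%

38.18%


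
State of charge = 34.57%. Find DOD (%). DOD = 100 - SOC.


DOD = 100 - SOC = 100 - 34.57 = 65.43%

65.43%


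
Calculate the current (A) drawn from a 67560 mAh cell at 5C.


Convert: capacity = 67560 mAh = 67.56 Ah
At 5C: I = 5 * 67.56 Ah = 337.8 A

337.8 A


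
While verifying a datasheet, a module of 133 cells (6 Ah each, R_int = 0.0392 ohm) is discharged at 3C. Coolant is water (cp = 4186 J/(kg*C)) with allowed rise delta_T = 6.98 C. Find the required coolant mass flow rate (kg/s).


Step 1: I = 3 * 6 = 18 A
Step 2: Q_cell = I^2 * R = 18^2 * 0.0392 = 12.701 W
Step 3: Q_total = 133 * 12.701 = 1689.2 W
Step 4: m_dot = Q_total / (cp * dT) = 1689.2 / (4186 * 6.98) = 0.05781 kg/s

0.05781 kg/s


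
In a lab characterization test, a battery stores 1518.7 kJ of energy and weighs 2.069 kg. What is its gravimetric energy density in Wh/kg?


Convert: E = 1518.7 kJ = 421.86 Wh
ED = E / m = 421.86 / 2.069 = 203.9 Wh/kg

203.9 Wh/kg


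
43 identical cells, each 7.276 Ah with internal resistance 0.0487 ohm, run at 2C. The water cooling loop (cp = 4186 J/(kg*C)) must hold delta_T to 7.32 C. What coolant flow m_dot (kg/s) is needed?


Step 1: I = 2 * 7.276 = 14.552 A
Step 2: Q_cell = I^2 * R = 14.552^2 * 0.0487 = 10.313 W
Step 3: Q_total = 43 * 10.313 = 443.46 W
Step 4: m_dot = Q_total / (cp * dT) = 443.46 / (4186 * 7.32) = 0.01447 kg/s

0.01447 kg/s


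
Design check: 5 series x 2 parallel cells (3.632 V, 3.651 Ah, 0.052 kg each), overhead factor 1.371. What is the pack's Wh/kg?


Step 1: V_pack = 5 * 3.632 = 18.16 V
Step 2: C_pack = 2 * 3.651 = 7.302 Ah
Step 3: E_pack = V_pack * C_pack = 18.16 * 7.302 = 132.6 Wh
Step 4: m_pack = 5 * 2 * 0.052 * 1.371 = 0.71292 kg
Step 5: ED = E_pack / m_pack = 132.6 / 0.71292 = 186.0 Wh/kg

186.0 Wh/kg


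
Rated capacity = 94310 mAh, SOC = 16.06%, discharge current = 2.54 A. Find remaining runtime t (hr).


Convert: C_total = 94310 mAh = 94.31 Ah
Step 1: remaining = SOC/100 * C_total = 16.06/100 * 94.31 = 15.146 Ah
Step 2: t = remaining / I = 15.146 / 2.54 = 5.963 hr

5.963 hr


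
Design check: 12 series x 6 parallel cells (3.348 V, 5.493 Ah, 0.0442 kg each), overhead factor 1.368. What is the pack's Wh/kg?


Step 1: V_pack = 12 * 3.348 = 40.176 V
Step 2: C_pack = 6 * 5.493 = 32.958 Ah
Step 3: E_pack = V_pack * C_pack = 40.176 * 32.958 = 1324.1 Wh
Step 4: m_pack = 12 * 6 * 0.0442 * 1.368 = 4.3535 kg
Step 5: ED = E_pack / m_pack = 1324.1 / 4.3535 = 304.1 Wh/kg

304.1 Wh/kg


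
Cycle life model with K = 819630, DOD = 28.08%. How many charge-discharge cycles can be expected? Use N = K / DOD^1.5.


Step 1: DOD^1.5 = 28.08^1.5 = 148.8
Step 2: N = 819630 / 148.8 = 5508 cycles

5508 cycles


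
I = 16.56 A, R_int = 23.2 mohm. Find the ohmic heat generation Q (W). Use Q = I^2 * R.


Convert: R = 23.2 mohm = 0.0232 ohm
I^2 = 274.23
Q = 274.23 * 0.0232 = 6.362 W

6.362 W


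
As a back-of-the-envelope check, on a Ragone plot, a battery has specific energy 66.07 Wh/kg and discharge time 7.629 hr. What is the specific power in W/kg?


P_specific = E / t = 66.07 / 7.629 = 8.660 W/kg

8.660 W/kg


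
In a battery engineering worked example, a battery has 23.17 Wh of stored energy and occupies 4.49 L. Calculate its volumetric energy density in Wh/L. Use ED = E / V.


Volumetric ED = 23.17 Wh / 4.49 L = 5.160 Wh/L

5.160 Wh/L


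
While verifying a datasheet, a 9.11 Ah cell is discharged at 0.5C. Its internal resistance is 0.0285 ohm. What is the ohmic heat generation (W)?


Step 1: I = C_rate * capacity = 0.5 * 9.11 = 4.555 A
Step 2: Q = I^2 * R = 4.555^2 * 0.0285 = 20.748 * 0.0285 = 0.5913 W

0.5913 W


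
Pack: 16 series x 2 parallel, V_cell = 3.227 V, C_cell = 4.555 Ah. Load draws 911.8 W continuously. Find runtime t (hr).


Step 1: E_pack = Ns * V_cell * Np * C_cell = 16 * 3.227 * 2 * 4.555 = 470.37 Wh
Step 2: t = E_pack / P = 470.37 / 911.8 = 0.5159 hr

0.5159 hr


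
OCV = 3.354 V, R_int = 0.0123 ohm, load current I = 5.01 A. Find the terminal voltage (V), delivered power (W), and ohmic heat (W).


Step 1: V_terminal = OCV - I*R = 3.354 - 5.01 * 0.0123 = 3.2924 V
Step 2: P_out = V_terminal * I = 3.2924 * 5.01 = 16.49 W
Step 3: Q = I^2 * R = 5.01^2 * 0.0123 = 0.3087 W

V=3.2924 V, P=16.49 W, Q=0.3087 W


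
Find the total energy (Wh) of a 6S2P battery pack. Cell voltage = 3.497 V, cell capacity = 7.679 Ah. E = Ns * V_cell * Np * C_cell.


E = Ns * Vcell * Np * Ccell = 6 * 3.497 * 2 * 7.679 = 322.2 Wh

322.2 Wh


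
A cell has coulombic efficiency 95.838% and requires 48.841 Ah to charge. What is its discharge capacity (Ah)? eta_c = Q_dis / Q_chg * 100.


Q_dis = eta/100 * Q_chg = 95.838/100 * 48.841 = 46.81 Ah

46.81 Ah


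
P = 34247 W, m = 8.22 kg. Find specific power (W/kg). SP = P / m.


SP = P / m = 34247 / 8.22 = 4166 W/kg

4166 W/kg


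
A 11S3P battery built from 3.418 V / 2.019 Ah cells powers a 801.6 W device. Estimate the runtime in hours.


Step 1: E_pack = Ns * V_cell * Np * C_cell = 11 * 3.418 * 3 * 2.019 = 227.73 Wh
Step 2: t = E_pack / P = 227.73 / 801.6 = 0.2841 hr

0.2841 hr


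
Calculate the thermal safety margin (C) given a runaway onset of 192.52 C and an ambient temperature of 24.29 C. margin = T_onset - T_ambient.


margin = T_onset - T_ambient = 192.52 - 24.29 = 168.23 C

168.23 C


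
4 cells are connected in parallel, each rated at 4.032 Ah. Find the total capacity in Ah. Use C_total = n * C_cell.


Parallel capacities add: 4 * 4.032 Ah = 16.128 Ah

16.128 Ah


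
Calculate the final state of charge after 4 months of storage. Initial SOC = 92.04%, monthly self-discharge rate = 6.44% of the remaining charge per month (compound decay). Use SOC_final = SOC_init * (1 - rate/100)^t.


Monthly retention factor = 1 - 6.44/100 = 0.9356
Over 4 months: factor^4 = 0.76623
SOC_final = 92.04 * 0.76623 = 70.52%

70.52%


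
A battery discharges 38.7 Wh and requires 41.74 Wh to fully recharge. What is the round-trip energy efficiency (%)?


eta_e = E_dis / E_chg * 100 = 38.7 / 41.74 * 100 = 92.72%

92.72%


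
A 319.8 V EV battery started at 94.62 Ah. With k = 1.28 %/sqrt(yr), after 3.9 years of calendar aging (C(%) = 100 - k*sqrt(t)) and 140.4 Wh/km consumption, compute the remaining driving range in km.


Step 1: capacity retention = 100 - 1.28 * sqrt(3.9) = 100 - 1.28 * 1.9748 = 97.472%
Step 2: C_now = 94.62 * 97.472/100 = 92.228 Ah
Step 3: E_pack = V * C_now = 319.8 * 92.228 = 29495 Wh
Step 4: range = E_pack / consumption = 29495 / 140.4 = 210.1 km

210.1 km


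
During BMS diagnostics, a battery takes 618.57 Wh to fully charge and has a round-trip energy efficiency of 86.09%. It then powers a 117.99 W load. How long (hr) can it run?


Step 1: E_discharge = eta/100 * E_charge = 86.09/100 * 618.57 = 532.53 Wh
Step 2: t = E_discharge / P = 532.53 / 117.99 = 4.513 hr

4.513 hr


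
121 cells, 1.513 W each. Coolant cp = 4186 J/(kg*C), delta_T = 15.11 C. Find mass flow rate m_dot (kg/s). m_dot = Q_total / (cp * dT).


Q_total = 121 * 1.513 = 183.07 W
m_dot = Q_total / (cp * dT) = 183.07 / (4186 * 15.11) = 0.002894 kg/s

0.002894 kg/s


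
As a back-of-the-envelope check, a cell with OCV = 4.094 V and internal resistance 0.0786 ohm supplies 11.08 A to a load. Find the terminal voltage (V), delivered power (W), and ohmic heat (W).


Step 1: V_terminal = OCV - I*R = 4.094 - 11.08 * 0.0786 = 3.2231 V
Step 2: P_out = V_terminal * I = 3.2231 * 11.08 = 35.71 W
Step 3: Q = I^2 * R = 11.08^2 * 0.0786 = 9.649 W

V=3.2231 V, P=35.71 W, Q=9.649 W


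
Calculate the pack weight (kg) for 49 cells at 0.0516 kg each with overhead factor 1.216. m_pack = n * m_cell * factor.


Cell mass sum = 49 * 0.0516 = 2.5284 kg
With overhead 1.216: m_pack = 2.5284 * 1.216 = 3.075 kg

3.075 kg


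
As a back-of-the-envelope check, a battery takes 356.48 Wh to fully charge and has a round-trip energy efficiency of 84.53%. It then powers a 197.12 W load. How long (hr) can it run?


Step 1: E_discharge = eta/100 * E_charge = 84.53/100 * 356.48 = 301.33 Wh
Step 2: t = E_discharge / P = 301.33 / 197.12 = 1.529 hr

1.529 hr


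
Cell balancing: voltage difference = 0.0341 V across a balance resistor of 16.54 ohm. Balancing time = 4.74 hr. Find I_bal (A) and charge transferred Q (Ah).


I_bal = dV / R = 0.0341 / 16.54 = 0.0020617 A
Q = I_bal * t = 0.0020617 * 4.74 = 0.009772 Ah

I=0.0020617 A, Q=0.009772 Ah


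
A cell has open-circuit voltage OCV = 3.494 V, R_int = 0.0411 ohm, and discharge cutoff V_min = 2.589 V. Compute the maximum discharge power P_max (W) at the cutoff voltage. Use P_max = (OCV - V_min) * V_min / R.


P_max = (OCV - V_min) * V_min / R = (3.494 - 2.589) * 2.589 / 0.0411 = 0.905 * 2.589 / 0.0411 = 57.01 W

57.01 W


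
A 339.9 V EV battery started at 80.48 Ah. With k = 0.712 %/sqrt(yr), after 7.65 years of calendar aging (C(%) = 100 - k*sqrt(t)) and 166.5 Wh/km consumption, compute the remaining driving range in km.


Step 1: capacity retention = 100 - 0.712 * sqrt(7.65) = 100 - 0.712 * 2.7659 = 98.031%
Step 2: C_now = 80.48 * 98.031/100 = 78.895 Ah
Step 3: E_pack = V * C_now = 339.9 * 78.895 = 26816 Wh
Step 4: range = E_pack / consumption = 26816 / 166.5 = 161.1 km

161.1 km


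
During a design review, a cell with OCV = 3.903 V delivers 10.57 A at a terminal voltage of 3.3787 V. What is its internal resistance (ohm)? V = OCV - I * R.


R = (OCV - V) / I = (3.903 - 3.3787) / 10.57 = 0.04960 ohm

0.04960 ohm


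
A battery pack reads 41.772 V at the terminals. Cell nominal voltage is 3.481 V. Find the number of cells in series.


Rearranging: n = V_pack / V_cell = 41.772 / 3.481 = 12 cells

12


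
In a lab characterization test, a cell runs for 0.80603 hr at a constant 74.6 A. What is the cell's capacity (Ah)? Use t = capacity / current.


C = I * t = 74.6 * 0.80603 = 60.13 Ah

60.13 Ah


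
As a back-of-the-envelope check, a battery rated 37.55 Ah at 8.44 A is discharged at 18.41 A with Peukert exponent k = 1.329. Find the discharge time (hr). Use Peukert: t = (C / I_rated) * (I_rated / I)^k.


t_rated = C / I_rated = 37.55 / 8.44 = 4.4491 hr
(I_rated/I)^k = (0.45845)^1.329 = 0.3547
t = t_rated * (I_rated/I)^k = 4.4491 * 0.3547 = 1.578 hr

1.578 hr


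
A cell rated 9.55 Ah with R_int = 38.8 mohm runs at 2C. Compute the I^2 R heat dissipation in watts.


Convert: R = 38.8 mohm = 0.0388 ohm
Step 1: I = C_rate * capacity = 2 * 9.55 = 19.1 A
Step 2: Q = I^2 * R = 19.1^2 * 0.0388 = 364.81 * 0.0388 = 14.15 W

14.15 W


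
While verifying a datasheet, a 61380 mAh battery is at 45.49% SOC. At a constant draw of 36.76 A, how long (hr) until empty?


Convert: C_total = 61380 mAh = 61.38 Ah
Step 1: remaining = SOC/100 * C_total = 45.49/100 * 61.38 = 27.922 Ah
Step 2: t = remaining / I = 27.922 / 36.76 = 0.7596 hr

0.7596 hr


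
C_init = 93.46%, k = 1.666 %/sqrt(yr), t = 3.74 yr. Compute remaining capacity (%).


Step 1: sqrt(3.74 yr) = 1.9339
Step 2: drop = 1.666 * 1.9339 = 3.2219
Step 3: C_final = 93.46 - 3.2219 = 90.24%

90.24%


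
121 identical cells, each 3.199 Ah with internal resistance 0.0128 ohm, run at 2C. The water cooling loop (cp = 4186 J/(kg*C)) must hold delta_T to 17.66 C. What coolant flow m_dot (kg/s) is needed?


Step 1: I = 2 * 3.199 = 6.398 A
Step 2: Q_cell = I^2 * R = 6.398^2 * 0.0128 = 0.52396 W
Step 3: Q_total = 121 * 0.52396 = 63.399 W
Step 4: m_dot = Q_total / (cp * dT) = 63.399 / (4186 * 17.66) = 8.576e-04 kg/s

8.576e-04 kg/s


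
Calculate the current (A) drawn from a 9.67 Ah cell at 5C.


At 5C: I = 5 * 9.67 Ah = 48.35 A

48.35 A


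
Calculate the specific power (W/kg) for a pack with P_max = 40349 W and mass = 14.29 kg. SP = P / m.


SP = P / m = 40349 / 14.29 = 2824 W/kg

2824 W/kg


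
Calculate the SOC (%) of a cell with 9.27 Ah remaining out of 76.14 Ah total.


SOC% = 9.27 / 76.14 * 100 = 12.17%

12.17%


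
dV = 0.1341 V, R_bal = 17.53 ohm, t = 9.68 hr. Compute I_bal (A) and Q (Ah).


I_bal = dV / R = 0.1341 / 17.53 = 0.0076497 A
Q = I_bal * t = 0.0076497 * 9.68 = 0.07405 Ah

I=0.0076497 A, Q=0.07405 Ah


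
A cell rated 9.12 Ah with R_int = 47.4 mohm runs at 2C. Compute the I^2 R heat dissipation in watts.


Convert: R = 47.4 mohm = 0.0474 ohm
Step 1: I = C_rate * capacity = 2 * 9.12 = 18.24 A
Step 2: Q = I^2 * R = 18.24^2 * 0.0474 = 332.7 * 0.0474 = 15.77 W

15.77 W


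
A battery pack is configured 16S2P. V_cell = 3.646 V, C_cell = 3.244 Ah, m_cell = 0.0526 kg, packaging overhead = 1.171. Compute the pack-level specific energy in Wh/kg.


Step 1: V_pack = 16 * 3.646 = 58.336 V
Step 2: C_pack = 2 * 3.244 = 6.488 Ah
Step 3: E_pack = V_pack * C_pack = 58.336 * 6.488 = 378.48 Wh
Step 4: m_pack = 16 * 2 * 0.0526 * 1.171 = 1.971 kg
Step 5: ED = E_pack / m_pack = 378.48 / 1.971 = 192.0 Wh/kg

192.0 Wh/kg


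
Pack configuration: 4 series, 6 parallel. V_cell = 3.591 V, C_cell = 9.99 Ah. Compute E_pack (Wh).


E = Ns * Vcell * Np * Ccell = 4 * 3.591 * 6 * 9.99 = 861.0 Wh

861.0 Wh


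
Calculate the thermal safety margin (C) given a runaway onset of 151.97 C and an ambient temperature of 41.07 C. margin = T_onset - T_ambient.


margin = T_onset - T_ambient = 151.97 - 41.07 = 110.9 C

110.9 C


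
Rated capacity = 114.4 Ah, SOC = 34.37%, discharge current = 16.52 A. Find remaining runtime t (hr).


Step 1: remaining = SOC/100 * C_total = 34.37/100 * 114.4 = 39.319 Ah
Step 2: t = remaining / I = 39.319 / 16.52 = 2.380 hr

2.380 hr


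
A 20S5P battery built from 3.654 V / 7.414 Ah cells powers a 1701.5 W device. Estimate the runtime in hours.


Step 1: E_pack = Ns * V_cell * Np * C_cell = 20 * 3.654 * 5 * 7.414 = 2709.1 Wh
Step 2: t = E_pack / P = 2709.1 / 1701.5 = 1.592 hr

1.592 hr


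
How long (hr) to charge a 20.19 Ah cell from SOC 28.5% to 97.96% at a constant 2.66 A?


delta_Ah = 20.19 * (97.96 - 28.5) / 100 = 14.024 Ah
t = delta_Ah / I = 14.024 / 2.66 = 5.272 hr

5.272 hr


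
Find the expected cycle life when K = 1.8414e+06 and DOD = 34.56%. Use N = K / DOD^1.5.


Step 1: DOD^1.5 = 34.56^1.5 = 203.17
Step 2: N = 1.8414e+06 / 203.17 = 9063 cycles

9063 cycles


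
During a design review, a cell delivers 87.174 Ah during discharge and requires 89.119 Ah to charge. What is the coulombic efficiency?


Coulombic efficiency = 87.174/89.119 * 100% = 97.82%

97.82%


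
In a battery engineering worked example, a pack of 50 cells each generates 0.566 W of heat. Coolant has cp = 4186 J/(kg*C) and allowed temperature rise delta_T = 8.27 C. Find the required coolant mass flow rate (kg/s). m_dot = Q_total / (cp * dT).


Step 1: Total heat Q = 50 * 0.566 W = 28.3 W
Step 2: denom = cp * dT = 4186 * 8.27 = 34618
Step 3: m_dot = 28.3 / 34618 = 8.175e-04 kg/s

8.175e-04 kg/s


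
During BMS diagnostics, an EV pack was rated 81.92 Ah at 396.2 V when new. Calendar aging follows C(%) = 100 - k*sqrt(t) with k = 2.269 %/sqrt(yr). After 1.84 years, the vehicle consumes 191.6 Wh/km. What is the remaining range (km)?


Step 1: capacity retention = 100 - 2.269 * sqrt(1.84) = 100 - 2.269 * 1.3565 = 96.922%
Step 2: C_now = 81.92 * 96.922/100 = 79.399 Ah
Step 3: E_pack = V * C_now = 396.2 * 79.399 = 31458 Wh
Step 4: range = E_pack / consumption = 31458 / 191.6 = 164.2 km

164.2 km


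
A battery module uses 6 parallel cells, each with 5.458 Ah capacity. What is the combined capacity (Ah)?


C_total = 6 * 5.458 = 32.748 Ah

32.748 Ah


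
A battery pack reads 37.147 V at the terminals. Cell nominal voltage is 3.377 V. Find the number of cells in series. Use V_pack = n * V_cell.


n = V_pack / V_cell = 37.147 / 3.377 = 11

11


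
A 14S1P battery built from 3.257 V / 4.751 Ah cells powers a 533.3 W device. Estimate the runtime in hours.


Step 1: E_pack = Ns * V_cell * Np * C_cell = 14 * 3.257 * 1 * 4.751 = 216.64 Wh
Step 2: t = E_pack / P = 216.64 / 533.3 = 0.4062 hr

0.4062 hr


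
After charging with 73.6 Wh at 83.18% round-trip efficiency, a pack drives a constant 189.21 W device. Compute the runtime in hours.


Step 1: E_discharge = eta/100 * E_charge = 83.18/100 * 73.6 = 61.22 Wh
Step 2: t = E_discharge / P = 61.22 / 189.21 = 0.3236 hr

0.3236 hr


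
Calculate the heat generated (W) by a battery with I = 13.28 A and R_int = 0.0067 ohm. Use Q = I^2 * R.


I^2 = 176.36
Q = 176.36 * 0.0067 = 1.182 W

1.182 W


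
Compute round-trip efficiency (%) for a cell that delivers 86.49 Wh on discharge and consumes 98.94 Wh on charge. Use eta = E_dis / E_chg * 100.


Round-trip efficiency = 86.49/98.94 * 100% = 87.42%

87.42%


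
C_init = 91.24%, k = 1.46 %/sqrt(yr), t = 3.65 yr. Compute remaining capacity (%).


sqrt(t) = sqrt(3.65) = 1.9105
C_final = 91.24 - 1.46 * 1.9105 = 88.45%

88.45%


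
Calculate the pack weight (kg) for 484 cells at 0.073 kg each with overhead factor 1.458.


Cell mass sum = 484 * 0.073 = 35.332 kg
With overhead 1.458: m_pack = 35.332 * 1.458 = 51.51 kg

51.51 kg


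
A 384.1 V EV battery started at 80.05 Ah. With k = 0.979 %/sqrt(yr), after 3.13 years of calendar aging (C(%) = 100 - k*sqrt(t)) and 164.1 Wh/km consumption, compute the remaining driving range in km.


Step 1: capacity retention = 100 - 0.979 * sqrt(3.13) = 100 - 0.979 * 1.7692 = 98.268%
Step 2: C_now = 80.05 * 98.268/100 = 78.664 Ah
Step 3: E_pack = V * C_now = 384.1 * 78.664 = 30215 Wh
Step 4: range = E_pack / consumption = 30215 / 164.1 = 184.1 km

184.1 km


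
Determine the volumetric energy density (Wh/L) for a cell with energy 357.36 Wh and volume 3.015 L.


ED = E / V = 357.36 / 3.015 = 118.5 Wh/L

118.5 Wh/L


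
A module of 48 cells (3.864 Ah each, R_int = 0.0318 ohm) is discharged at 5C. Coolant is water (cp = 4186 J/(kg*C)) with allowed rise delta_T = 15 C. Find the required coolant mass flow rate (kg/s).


Step 1: I = 5 * 3.864 = 19.32 A
Step 2: Q_cell = I^2 * R = 19.32^2 * 0.0318 = 11.87 W
Step 3: Q_total = 48 * 11.87 = 569.76 W
Step 4: m_dot = Q_total / (cp * dT) = 569.76 / (4186 * 15) = 0.009074 kg/s

0.009074 kg/s


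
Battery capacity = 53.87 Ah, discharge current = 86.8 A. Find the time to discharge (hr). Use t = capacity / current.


t = capacity / current = 53.87 / 86.8 = 0.6206 hr

0.6206 hr


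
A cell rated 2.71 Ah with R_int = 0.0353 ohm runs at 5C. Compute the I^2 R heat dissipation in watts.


Step 1: I = C_rate * capacity = 5 * 2.71 = 13.55 A
Step 2: Q = I^2 * R = 13.55^2 * 0.0353 = 183.6 * 0.0353 = 6.481 W

6.481 W


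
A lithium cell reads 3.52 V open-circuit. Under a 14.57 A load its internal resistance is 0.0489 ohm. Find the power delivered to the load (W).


Step 1: V_terminal = OCV - I*R = 3.52 - 14.57 * 0.0489 = 2.8075 V
Step 2: P_out = V_terminal * I = 2.8075 * 14.57 = 40.91 W

40.91 W


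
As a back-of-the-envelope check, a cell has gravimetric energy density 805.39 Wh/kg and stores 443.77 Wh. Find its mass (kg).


m = E / ED = 443.77 / 805.39 = 0.5510 kg

0.5510 kg


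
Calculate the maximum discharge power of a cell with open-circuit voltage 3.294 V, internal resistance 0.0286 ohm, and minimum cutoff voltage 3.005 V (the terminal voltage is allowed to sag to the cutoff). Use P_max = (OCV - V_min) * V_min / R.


dV = OCV - V_min = 0.289 V (so I_max = dV / R)
P_max = dV * V_min / R = 0.289 * 3.005 / 0.0286 = 30.37 W

30.37 W


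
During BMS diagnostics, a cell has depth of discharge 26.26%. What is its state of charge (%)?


SOC = 100 - DOD = 100 - 26.26 = 73.74%

73.74%


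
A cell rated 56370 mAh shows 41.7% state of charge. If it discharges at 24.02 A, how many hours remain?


Convert: C_total = 56370 mAh = 56.37 Ah
Step 1: remaining = SOC/100 * C_total = 41.7/100 * 56.37 = 23.506 Ah
Step 2: t = remaining / I = 23.506 / 24.02 = 0.9786 hr

0.9786 hr


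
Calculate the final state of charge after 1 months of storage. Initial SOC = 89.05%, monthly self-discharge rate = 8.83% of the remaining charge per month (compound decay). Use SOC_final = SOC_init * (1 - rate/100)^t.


Monthly retention factor = 1 - 8.83/100 = 0.9117
Over 1 months: factor^1 = 0.9117
SOC_final = 89.05 * 0.9117 = 81.19%

81.19%


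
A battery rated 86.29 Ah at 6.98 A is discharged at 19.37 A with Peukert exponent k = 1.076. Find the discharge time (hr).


Step 1: t_rated = C / I_rated = 86.29 / 6.98 = 12.362 hr
Step 2: ratio = 6.98 / 19.37 = 0.36035
Step 3: ratio^k = 0.36035^1.076 = 0.33345
Step 4: t = t_rated * ratio^k = 12.362 * 0.33345 = 4.122 hr

4.122 hr


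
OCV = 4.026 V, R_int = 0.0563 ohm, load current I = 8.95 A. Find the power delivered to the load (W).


Step 1: V_terminal = OCV - I*R = 4.026 - 8.95 * 0.0563 = 3.5221 V
Step 2: P_out = V_terminal * I = 3.5221 * 8.95 = 31.52 W

31.52 W


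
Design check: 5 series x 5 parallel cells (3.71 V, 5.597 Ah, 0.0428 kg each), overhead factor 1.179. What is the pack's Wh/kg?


Step 1: V_pack = 5 * 3.71 = 18.55 V
Step 2: C_pack = 5 * 5.597 = 27.985 Ah
Step 3: E_pack = V_pack * C_pack = 18.55 * 27.985 = 519.12 Wh
Step 4: m_pack = 5 * 5 * 0.0428 * 1.179 = 1.2615 kg
Step 5: ED = E_pack / m_pack = 519.12 / 1.2615 = 411.5 Wh/kg

411.5 Wh/kg


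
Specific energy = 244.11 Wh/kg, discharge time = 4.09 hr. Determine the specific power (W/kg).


P_specific = E / t = 244.11 / 4.09 = 59.68 W/kg

59.68 W/kg


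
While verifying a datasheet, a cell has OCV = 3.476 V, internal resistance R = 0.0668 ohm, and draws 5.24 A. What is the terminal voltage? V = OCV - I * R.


V = OCV - I*R = 3.476 - 5.24 * 0.0668 = 3.126 V

3.126 V


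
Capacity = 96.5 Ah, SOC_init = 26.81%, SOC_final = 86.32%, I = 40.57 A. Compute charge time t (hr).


delta_Ah = 96.5 * (86.32 - 26.81) / 100 = 57.427 Ah
t = delta_Ah / I = 57.427 / 40.57 = 1.416 hr

1.416 hr


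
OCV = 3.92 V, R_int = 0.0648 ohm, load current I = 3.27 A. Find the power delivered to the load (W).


Step 1: V_terminal = OCV - I*R = 3.92 - 3.27 * 0.0648 = 3.7081 V
Step 2: P_out = V_terminal * I = 3.7081 * 3.27 = 12.13 W

12.13 W


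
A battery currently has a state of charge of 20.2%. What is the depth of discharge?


Complement of SOC: DOD = 100% - 20.2% = 79.8%

79.8%


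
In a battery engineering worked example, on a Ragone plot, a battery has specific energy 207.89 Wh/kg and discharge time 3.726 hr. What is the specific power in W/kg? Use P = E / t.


P_specific = E / t = 207.89 / 3.726 = 55.79 W/kg

55.79 W/kg


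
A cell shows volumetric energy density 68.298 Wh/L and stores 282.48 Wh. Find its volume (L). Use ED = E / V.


V = E / ED = 282.48 / 68.298 = 4.136 L

4.136 L


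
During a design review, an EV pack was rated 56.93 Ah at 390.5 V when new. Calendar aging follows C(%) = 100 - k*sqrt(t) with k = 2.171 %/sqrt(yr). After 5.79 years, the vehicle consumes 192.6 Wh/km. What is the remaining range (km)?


Step 1: capacity retention = 100 - 2.171 * sqrt(5.79) = 100 - 2.171 * 2.4062 = 94.776%
Step 2: C_now = 56.93 * 94.776/100 = 53.956 Ah
Step 3: E_pack = V * C_now = 390.5 * 53.956 = 21070 Wh
Step 4: range = E_pack / consumption = 21070 / 192.6 = 109.4 km

109.4 km


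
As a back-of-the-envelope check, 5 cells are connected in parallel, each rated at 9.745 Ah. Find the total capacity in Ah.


Parallel capacities add: 5 * 9.745 Ah = 48.725 Ah

48.725 Ah


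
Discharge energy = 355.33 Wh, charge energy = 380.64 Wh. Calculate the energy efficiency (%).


eta_e = E_dis / E_chg * 100 = 355.33 / 380.64 * 100 = 93.35%

93.35%


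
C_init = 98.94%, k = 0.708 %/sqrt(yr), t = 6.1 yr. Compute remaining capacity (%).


Step 1: sqrt(6.1 yr) = 2.4698
Step 2: drop = 0.708 * 2.4698 = 1.7486
Step 3: C_final = 98.94 - 1.7486 = 97.19%

97.19%


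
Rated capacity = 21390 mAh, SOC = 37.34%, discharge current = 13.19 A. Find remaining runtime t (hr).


Convert: C_total = 21390 mAh = 21.39 Ah
Step 1: remaining = SOC/100 * C_total = 37.34/100 * 21.39 = 7.987 Ah
Step 2: t = remaining / I = 7.987 / 13.19 = 0.6055 hr

0.6055 hr


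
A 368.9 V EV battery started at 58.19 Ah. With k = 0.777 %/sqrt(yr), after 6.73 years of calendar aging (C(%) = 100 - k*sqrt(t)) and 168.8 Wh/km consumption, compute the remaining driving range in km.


Step 1: capacity retention = 100 - 0.777 * sqrt(6.73) = 100 - 0.777 * 2.5942 = 97.984%
Step 2: C_now = 58.19 * 97.984/100 = 57.017 Ah
Step 3: E_pack = V * C_now = 368.9 * 57.017 = 21034 Wh
Step 4: range = E_pack / consumption = 21034 / 168.8 = 124.6 km

124.6 km


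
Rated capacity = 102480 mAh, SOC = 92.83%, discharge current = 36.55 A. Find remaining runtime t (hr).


Convert: C_total = 102480 mAh = 102.48 Ah
Step 1: remaining = SOC/100 * C_total = 92.83/100 * 102.48 = 95.132 Ah
Step 2: t = remaining / I = 95.132 / 36.55 = 2.603 hr

2.603 hr


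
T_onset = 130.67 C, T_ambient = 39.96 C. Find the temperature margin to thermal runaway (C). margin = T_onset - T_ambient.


Safety margin = 130.67 C - 39.96 C = 90.71 C

90.71 C


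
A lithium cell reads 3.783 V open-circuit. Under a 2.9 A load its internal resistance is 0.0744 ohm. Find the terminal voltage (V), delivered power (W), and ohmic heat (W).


Step 1: V_terminal = OCV - I*R = 3.783 - 2.9 * 0.0744 = 3.5672 V
Step 2: P_out = V_terminal * I = 3.5672 * 2.9 = 10.34 W
Step 3: Q = I^2 * R = 2.9^2 * 0.0744 = 0.6257 W

V=3.5672 V, P=10.34 W, Q=0.6257 W
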